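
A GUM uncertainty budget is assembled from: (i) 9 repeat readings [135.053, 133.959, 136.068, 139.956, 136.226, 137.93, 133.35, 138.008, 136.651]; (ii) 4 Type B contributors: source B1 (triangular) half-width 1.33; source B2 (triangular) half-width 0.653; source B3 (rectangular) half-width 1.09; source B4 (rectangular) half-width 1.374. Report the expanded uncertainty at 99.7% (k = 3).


mean = (135.053 + 133.959 + 136.068 + 139.956 + 136.226 + 137.93 + 133.35 + 138.008 + 136.651) / 9 = 136.3556667
s = sqrt(sum((x - mean)^2)/(n-1)) = 2.0866511
u_A = s / sqrt(n) = 2.0866511 / sqrt(9) = 0.69555037
u_B1 = 1.33 / sqrt(6) = 0.54297023
u_B2 = 0.653 / sqrt(6) = 0.26658613
u_B3 = 1.09 / sqrt(3) = 0.62931179
u_B4 = 1.374 / sqrt(3) = 0.79327927
uc = sqrt(0.69555037^2 + 0.54297023^2 + 0.26658613^2 + 0.62931179^2 + 0.79327927^2) = 1.3693066
U = k * uc = 3 * 1.3693066
U = 4.1079

4.1079


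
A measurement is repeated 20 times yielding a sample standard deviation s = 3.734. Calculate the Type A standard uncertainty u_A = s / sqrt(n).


u_A = s / sqrt(n)
u_A = 3.734 / sqrt(20)
u_A = 3.734 / 4.472136
u_A = 0.8349

0.8349


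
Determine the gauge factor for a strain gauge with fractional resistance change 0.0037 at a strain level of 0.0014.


GF = (dR/R) / epsilon
= 0.0037 / 0.0014
= 2.6429

2.6429


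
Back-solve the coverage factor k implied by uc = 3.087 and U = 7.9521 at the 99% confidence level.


k = U / uc
k = 7.9521 / 3.087
k = 2.576

2.576


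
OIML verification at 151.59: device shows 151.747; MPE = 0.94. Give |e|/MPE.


e = indication - reference = 151.747 - 151.59 = 0.1570
|e| = 0.1570
ratio = |e| / MPE = 0.1570 / 0.94
ratio = 0.1670

0.1670


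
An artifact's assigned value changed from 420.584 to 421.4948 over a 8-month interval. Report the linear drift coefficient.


rate = (v2 - v1) / months
= (421.4948 - 420.584) / 8
= 0.9108 / 8
= 0.1138

0.1138


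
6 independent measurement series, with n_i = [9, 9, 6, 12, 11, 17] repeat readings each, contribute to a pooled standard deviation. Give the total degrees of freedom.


nu = sum_i (n_i - 1)
nu = ((9 - 1) + (9 - 1) + (6 - 1) + (12 - 1) + (11 - 1) + (17 - 1))
nu = 8 + 8 + 5 + 11 + 10 + 16
nu = 58

58


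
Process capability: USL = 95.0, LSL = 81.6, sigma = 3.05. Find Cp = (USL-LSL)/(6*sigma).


Cp = (USL - LSL) / (6 * sigma)
= (95.0 - 81.6) / (6 * 3.05)
= 13.4000 / 18.3000
= 0.7322

0.7322


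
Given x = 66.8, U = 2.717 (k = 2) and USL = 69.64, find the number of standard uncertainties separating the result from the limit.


u = U / k = 2.717 / 2 = 1.3585
margin = |USL - x| = |69.64 - 66.8| = 2.84
z = margin / u = 2.84 / 1.3585
z = 2.0905

2.0905


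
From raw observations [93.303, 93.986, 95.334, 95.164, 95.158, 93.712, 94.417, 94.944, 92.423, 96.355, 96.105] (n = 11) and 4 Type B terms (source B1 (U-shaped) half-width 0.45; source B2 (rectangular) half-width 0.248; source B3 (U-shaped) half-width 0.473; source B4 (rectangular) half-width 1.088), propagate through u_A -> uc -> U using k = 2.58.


mean = (93.303 + 93.986 + 95.334 + 95.164 + 95.158 + 93.712 + 94.417 + 94.944 + 92.423 + 96.355 + 96.105) / 11 = 94.62736364
s = sqrt(sum((x - mean)^2)/(n-1)) = 1.1934795
u_A = s / sqrt(n) = 1.1934795 / sqrt(11) = 0.35984761
u_B1 = 0.45 / sqrt(2) = 0.31819805
u_B2 = 0.248 / sqrt(3) = 0.14318287
u_B3 = 0.473 / sqrt(2) = 0.33446151
u_B4 = 1.088 / sqrt(3) = 0.62815709
uc = sqrt(0.35984761^2 + 0.31819805^2 + 0.14318287^2 + 0.33446151^2 + 0.62815709^2) = 0.87045245
U = k * uc = 2.58 * 0.87045245
U = 2.2458

2.2458


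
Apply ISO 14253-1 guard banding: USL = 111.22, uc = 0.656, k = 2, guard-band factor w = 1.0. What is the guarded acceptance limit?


U = k * uc = 2 * 0.656 = 1.312
guard band g = w * U = 1.0 * 1.312 = 1.312
AL = USL - g = 111.22 - 1.312
AL = 109.9080

109.9080


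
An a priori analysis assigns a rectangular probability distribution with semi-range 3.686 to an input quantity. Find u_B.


u_B = half_width / sqrt(3)
u_B = 3.686 / 1.7320508
u_B = 2.1281

2.1281


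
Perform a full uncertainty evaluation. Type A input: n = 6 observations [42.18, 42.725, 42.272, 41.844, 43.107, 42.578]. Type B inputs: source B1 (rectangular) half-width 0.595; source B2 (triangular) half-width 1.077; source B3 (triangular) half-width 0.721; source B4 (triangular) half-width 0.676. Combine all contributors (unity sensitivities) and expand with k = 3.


mean = (42.18 + 42.725 + 42.272 + 41.844 + 43.107 + 42.578) / 6 = 42.451
s = sqrt(sum((x - mean)^2)/(n-1)) = 0.44619996
u_A = s / sqrt(n) = 0.44619996 / sqrt(6) = 0.18216037
u_B1 = 0.595 / sqrt(3) = 0.34352341
u_B2 = 1.077 / sqrt(6) = 0.43968341
u_B3 = 0.721 / sqrt(6) = 0.29434702
u_B4 = 0.676 / sqrt(6) = 0.27597584
uc = sqrt(0.18216037^2 + 0.34352341^2 + 0.43968341^2 + 0.29434702^2 + 0.27597584^2) = 0.71226053
U = k * uc = 3 * 0.71226053
U = 2.1368

2.1368


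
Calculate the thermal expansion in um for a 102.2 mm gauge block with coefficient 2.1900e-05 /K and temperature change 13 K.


dL = L * alpha * dT
= 102.2 * 2.1900e-05 * 13
= 0.0290963 mm
dL_um = 0.0290963 * 1000 = 29.0963 um

29.0963


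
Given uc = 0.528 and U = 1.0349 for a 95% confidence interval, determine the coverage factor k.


k = U / uc
k = 1.0349 / 0.528
k = 1.96

1.96


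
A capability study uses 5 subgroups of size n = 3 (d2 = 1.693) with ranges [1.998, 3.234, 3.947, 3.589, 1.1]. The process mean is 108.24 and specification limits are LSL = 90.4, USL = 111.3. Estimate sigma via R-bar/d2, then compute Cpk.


R_bar = (1.998 + 3.234 + 3.947 + 3.589 + 1.1) / 5 = 2.7736
sigma = R_bar / d2 = 2.7736 / 1.693 = 1.6382753
Cp = (USL - LSL)/(6*sigma) = (111.3 - 90.4)/(6*1.6382753) = 2.1262
Cpu = (111.3 - 108.24)/(3*1.6382753) = 0.6226
Cpl = (108.24 - 90.4)/(3*1.6382753) = 3.6298
Cpk = min(Cpu, Cpl) = 0.6226

0.6226


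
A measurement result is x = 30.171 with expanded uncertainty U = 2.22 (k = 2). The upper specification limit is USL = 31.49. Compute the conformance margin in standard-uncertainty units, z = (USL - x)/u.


u = U / k = 2.22 / 2 = 1.11
margin = |USL - x| = |31.49 - 30.171| = 1.319
z = margin / u = 1.319 / 1.11
z = 1.1883

1.1883


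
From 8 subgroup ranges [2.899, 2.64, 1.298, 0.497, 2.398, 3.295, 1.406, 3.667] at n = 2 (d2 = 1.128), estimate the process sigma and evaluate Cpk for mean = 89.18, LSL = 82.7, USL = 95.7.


R_bar = (2.899 + 2.64 + 1.298 + 0.497 + 2.398 + 3.295 + 1.406 + 3.667) / 8 = 2.2625
sigma = R_bar / d2 = 2.2625 / 1.128 = 2.0057624
Cp = (USL - LSL)/(6*sigma) = (95.7 - 82.7)/(6*2.0057624) = 1.0802
Cpu = (95.7 - 89.18)/(3*2.0057624) = 1.0835
Cpl = (89.18 - 82.7)/(3*2.0057624) = 1.0769
Cpk = min(Cpu, Cpl) = 1.0769

1.0769


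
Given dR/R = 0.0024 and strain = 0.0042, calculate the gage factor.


GF = (dR/R) / epsilon
= 0.0024 / 0.0042
= 0.5714

0.5714


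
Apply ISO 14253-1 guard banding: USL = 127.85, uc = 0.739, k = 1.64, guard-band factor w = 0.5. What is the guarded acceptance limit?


U = k * uc = 1.64 * 0.739 = 1.21196
guard band g = w * U = 0.5 * 1.21196 = 0.60598
AL = USL - g = 127.85 - 0.60598
AL = 127.2440

127.2440


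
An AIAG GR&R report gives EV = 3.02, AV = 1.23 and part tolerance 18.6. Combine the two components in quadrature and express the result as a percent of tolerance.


GRR = sqrt(EV^2 + AV^2) = sqrt(3.02^2 + 1.23^2) = 3.2608741
%GRR = GRR / tol * 100 = 3.2608741 / 18.6 * 100
%GRR = 17.5316

17.5316


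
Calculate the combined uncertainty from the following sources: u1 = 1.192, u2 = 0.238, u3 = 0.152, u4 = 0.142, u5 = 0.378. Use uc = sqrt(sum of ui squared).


uc = sqrt(1.192^2 + 0.238^2 + 0.152^2 + 0.142^2 + 0.378^2)
uc = sqrt(1.66366)
uc = 1.2898

1.2898


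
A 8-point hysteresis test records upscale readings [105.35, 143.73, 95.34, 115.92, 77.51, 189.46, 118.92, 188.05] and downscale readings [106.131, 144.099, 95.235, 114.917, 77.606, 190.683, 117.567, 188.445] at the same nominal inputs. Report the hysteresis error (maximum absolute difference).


|105.35 - 106.131| = 0.7810
|143.73 - 144.099| = 0.3690
|95.34 - 95.235| = 0.1050
|115.92 - 114.917| = 1.0030
|77.51 - 77.606| = 0.0960
|189.46 - 190.683| = 1.2230
|118.92 - 117.567| = 1.3530
|188.05 - 188.445| = 0.3950
hysteresis = max(diffs) = 1.3530

1.3530


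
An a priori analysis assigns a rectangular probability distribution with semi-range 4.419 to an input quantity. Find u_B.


u_B = half_width / sqrt(3)
u_B = 4.419 / 1.7320508
u_B = 2.5513

2.5513


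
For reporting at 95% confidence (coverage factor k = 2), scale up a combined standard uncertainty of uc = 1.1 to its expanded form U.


U = k * uc
U = 2 * 1.1
U = 2.2000

2.2000


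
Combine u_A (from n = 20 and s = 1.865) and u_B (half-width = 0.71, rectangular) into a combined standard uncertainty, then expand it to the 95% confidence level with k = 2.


u_A = s / sqrt(n) = 1.865 / sqrt(20) = 0.41702668
u_B = half_width / sqrt(3) = 0.71 / sqrt(3) = 0.40991869
uc = sqrt(u_A^2 + u_B^2) = sqrt(0.41702668^2 + 0.40991869^2) = 0.58476028
U = k * uc = 2 * 0.58476028
U = 1.1695

1.1695


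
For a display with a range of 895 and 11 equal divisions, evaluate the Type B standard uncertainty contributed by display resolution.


resolution = range / divisions
resolution = 895 / 11 = 81.363636
u_res = resolution / (2*sqrt(3))
u_res = 81.363636 / 3.4641016
u_res = 23.4877

23.4877


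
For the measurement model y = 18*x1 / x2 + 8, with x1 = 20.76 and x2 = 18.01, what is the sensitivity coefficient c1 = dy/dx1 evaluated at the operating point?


y = 18*x1 / x2 + 8
dy/dx1 = 18/x2
Evaluate at x2 = 18.01: c1 = 18 / 18.01
c1 = 0.9994

0.9994


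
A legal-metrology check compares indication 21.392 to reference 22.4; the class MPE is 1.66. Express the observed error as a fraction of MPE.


e = indication - reference = 21.392 - 22.4 = -1.0080
|e| = 1.0080
ratio = |e| / MPE = 1.0080 / 1.66
ratio = 0.6072

0.6072


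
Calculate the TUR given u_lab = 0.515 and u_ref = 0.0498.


TUR = u_lab / u_ref
= 0.515 / 0.0498
= 10.3414

10.3414


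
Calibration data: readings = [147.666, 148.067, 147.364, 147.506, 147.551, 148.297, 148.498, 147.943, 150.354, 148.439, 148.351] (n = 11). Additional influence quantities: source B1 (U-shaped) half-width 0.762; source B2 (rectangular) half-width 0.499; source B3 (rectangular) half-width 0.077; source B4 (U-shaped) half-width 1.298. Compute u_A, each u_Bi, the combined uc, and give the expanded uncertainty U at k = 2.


mean = (147.666 + 148.067 + 147.364 + 147.506 + 147.551 + 148.297 + 148.498 + 147.943 + 150.354 + 148.439 + 148.351) / 11 = 148.1850909
s = sqrt(sum((x - mean)^2)/(n-1)) = 0.82377381
u_A = s / sqrt(n) = 0.82377381 / sqrt(11) = 0.24837715
u_B1 = 0.762 / sqrt(2) = 0.53881537
u_B2 = 0.499 / sqrt(3) = 0.28809778
u_B3 = 0.077 / sqrt(3) = 0.044455971
u_B4 = 1.298 / sqrt(2) = 0.9178246
uc = sqrt(0.24837715^2 + 0.53881537^2 + 0.28809778^2 + 0.044455971^2 + 0.9178246^2) = 1.1311021
U = k * uc = 2 * 1.1311021
U = 2.2622

2.2622


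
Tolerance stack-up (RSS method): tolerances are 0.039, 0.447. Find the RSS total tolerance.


RSS = sqrt(0.039^2 + 0.447^2)
= sqrt(0.20133)
= 0.4487

0.4487


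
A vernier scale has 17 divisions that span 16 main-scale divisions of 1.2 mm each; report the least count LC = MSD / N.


LC = MSD / n_div
= 1.2 / 17
= 0.0706

0.0706


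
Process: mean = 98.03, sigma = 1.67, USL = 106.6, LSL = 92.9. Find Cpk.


Cpu = (USL - mean) / (3*sigma) = (106.6 - 98.03) / (3*1.67) = 1.7106
Cpl = (mean - LSL) / (3*sigma) = (98.03 - 92.9) / (3*1.67) = 1.0240
Cpk = min(Cpu, Cpl) = 1.0240

1.0240


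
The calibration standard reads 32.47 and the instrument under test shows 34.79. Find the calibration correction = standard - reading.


Correction = standard - reading
= 32.47 - 34.79
= -2.3200

-2.3200


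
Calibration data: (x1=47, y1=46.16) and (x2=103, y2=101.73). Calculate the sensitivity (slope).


slope = (y2 - y1) / (x2 - x1)
= (101.73 - 46.16) / (103 - 47)
= 55.5700 / 56
= 0.9923

0.9923


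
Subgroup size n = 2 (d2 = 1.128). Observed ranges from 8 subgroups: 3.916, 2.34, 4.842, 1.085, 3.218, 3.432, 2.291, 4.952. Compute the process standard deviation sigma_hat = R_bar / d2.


R_bar = (3.916 + 2.34 + 4.842 + 1.085 + 3.218 + 3.432 + 2.291 + 4.952) / 8
R_bar = 26.076 / 8 = 3.2595
sigma_hat = R_bar / d2 = 3.2595 / 1.128 = 2.8896

2.8896


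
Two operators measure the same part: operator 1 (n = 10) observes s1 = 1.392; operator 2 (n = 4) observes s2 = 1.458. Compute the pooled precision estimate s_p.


s_p = sqrt(((n1-1)*s1^2 + (n2-1)*s2^2) / (n1+n2-2))
numerator = (10-1)*1.392^2 + (4-1)*1.458^2 = 17.438976 + 6.377292 = 23.816268
denominator = 10 + 4 - 2 = 12
s_p^2 = 23.816268 / 12 = 1.984689
s_p = sqrt(1.984689) = 1.4088

1.4088


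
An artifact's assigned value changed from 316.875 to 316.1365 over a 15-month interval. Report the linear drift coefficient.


rate = (v2 - v1) / months
= (316.1365 - 316.875) / 15
= -0.7385 / 15
= -0.0492

-0.0492


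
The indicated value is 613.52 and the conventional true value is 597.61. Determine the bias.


Systematic error = measured - true
= 613.52 - 597.61
= 15.9100

15.9100


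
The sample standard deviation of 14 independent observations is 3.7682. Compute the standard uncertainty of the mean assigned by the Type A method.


u_A = s / sqrt(n)
u_A = 3.7682 / sqrt(14)
u_A = 3.7682 / 3.7416574
u_A = 1.0071

1.0071


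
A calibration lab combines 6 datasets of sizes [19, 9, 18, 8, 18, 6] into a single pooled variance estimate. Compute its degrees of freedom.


nu = sum_i (n_i - 1)
nu = ((19 - 1) + (9 - 1) + (18 - 1) + (8 - 1) + (18 - 1) + (6 - 1))
nu = 18 + 8 + 17 + 7 + 17 + 5
nu = 72

72


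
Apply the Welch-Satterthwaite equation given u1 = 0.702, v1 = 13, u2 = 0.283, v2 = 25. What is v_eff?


uc = sqrt(u1^2 + u2^2) = sqrt(0.702^2 + 0.283^2) = 0.75689695
v_eff = uc^4 / (u1^4/v1 + u2^4/v2)
= 0.75689695^4 / (0.702^4/13 + 0.283^4/25)
= 0.32820638 / 0.018937784
v_eff = 17.3308

17.3308


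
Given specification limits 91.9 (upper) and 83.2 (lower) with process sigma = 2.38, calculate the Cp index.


Cp = (USL - LSL) / (6 * sigma)
= (91.9 - 83.2) / (6 * 2.38)
= 8.7000 / 14.2800
= 0.6092

0.6092


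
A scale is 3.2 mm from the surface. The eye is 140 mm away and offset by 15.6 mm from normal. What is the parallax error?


error = h * offset / d
= 3.2 * 15.6 / 140
= 0.3566

0.3566


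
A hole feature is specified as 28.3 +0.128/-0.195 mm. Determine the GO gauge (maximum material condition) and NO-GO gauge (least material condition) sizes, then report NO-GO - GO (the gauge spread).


GO = nominal - lower_tol (smallest hole = maximum material condition)
GO = 28.3 - 0.195 = 28.105
NO-GO = nominal + upper_tol (largest hole = least material condition)
NO-GO = 28.3 + 0.128 = 28.428
spread = NO-GO - GO = 28.428 - 28.105 = 0.3230

0.3230


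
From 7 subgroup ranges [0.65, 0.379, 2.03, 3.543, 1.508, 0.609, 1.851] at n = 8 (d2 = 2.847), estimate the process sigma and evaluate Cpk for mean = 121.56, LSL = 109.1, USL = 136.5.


R_bar = (0.65 + 0.379 + 2.03 + 3.543 + 1.508 + 0.609 + 1.851) / 7 = 1.51
sigma = R_bar / d2 = 1.51 / 2.847 = 0.53038286
Cp = (USL - LSL)/(6*sigma) = (136.5 - 109.1)/(6*0.53038286) = 8.6101
Cpu = (136.5 - 121.56)/(3*0.53038286) = 9.3894
Cpl = (121.56 - 109.1)/(3*0.53038286) = 7.8308
Cpk = min(Cpu, Cpl) = 7.8308

7.8308


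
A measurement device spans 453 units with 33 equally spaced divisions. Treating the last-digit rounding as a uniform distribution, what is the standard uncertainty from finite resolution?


resolution = range / divisions
resolution = 453 / 33 = 13.727273
u_res = resolution / (2*sqrt(3))
u_res = 13.727273 / 3.4641016
u_res = 3.9627

3.9627


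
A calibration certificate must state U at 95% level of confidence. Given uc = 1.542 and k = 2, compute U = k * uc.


U = k * uc
U = 2 * 1.542
U = 3.0840

3.0840


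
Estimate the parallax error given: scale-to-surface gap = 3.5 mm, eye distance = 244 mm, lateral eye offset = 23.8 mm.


error = h * offset / d
= 3.5 * 23.8 / 244
= 0.3414

0.3414


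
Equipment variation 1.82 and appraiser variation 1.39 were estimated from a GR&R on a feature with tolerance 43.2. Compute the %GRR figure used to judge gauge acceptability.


GRR = sqrt(EV^2 + AV^2) = sqrt(1.82^2 + 1.39^2) = 2.2900873
%GRR = GRR / tol * 100 = 2.2900873 / 43.2 * 100
%GRR = 5.3011

5.3011


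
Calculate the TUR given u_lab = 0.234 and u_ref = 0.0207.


TUR = u_lab / u_ref
= 0.234 / 0.0207
= 11.3043

11.3043


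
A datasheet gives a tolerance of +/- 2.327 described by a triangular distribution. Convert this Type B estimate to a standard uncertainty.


u_B = half_width / sqrt(6)
u_B = 2.327 / 2.4494897
u_B = 0.9500

0.9500


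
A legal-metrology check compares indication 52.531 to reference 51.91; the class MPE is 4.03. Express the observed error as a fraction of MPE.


e = indication - reference = 52.531 - 51.91 = 0.6210
|e| = 0.6210
ratio = |e| / MPE = 0.6210 / 4.03
ratio = 0.1541

0.1541


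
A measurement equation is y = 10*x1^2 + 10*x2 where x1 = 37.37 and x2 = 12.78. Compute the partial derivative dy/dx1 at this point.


y = 10*x1^2 + 10*x2
dy/dx1 = 2*10*x1
Evaluate at x1 = 37.37: c1 = 20 * 37.37
c1 = 747.4000

747.4000


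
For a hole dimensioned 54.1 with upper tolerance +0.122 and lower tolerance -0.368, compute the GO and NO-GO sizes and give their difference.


GO = nominal - lower_tol (smallest hole = maximum material condition)
GO = 54.1 - 0.368 = 53.732
NO-GO = nominal + upper_tol (largest hole = least material condition)
NO-GO = 54.1 + 0.122 = 54.222
spread = NO-GO - GO = 54.222 - 53.732 = 0.4900

0.4900


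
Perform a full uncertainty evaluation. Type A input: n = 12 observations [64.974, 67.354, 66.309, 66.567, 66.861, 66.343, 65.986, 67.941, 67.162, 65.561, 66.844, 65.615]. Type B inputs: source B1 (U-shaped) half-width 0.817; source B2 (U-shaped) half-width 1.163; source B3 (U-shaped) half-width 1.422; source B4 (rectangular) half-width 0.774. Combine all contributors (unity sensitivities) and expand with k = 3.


mean = (64.974 + 67.354 + 66.309 + 66.567 + 66.861 + 66.343 + 65.986 + 67.941 + 67.162 + 65.561 + 66.844 + 65.615) / 12 = 66.45975
s = sqrt(sum((x - mean)^2)/(n-1)) = 0.8418969
u_A = s / sqrt(n) = 0.8418969 / sqrt(12) = 0.2430347
u_B1 = 0.817 / sqrt(2) = 0.57770624
u_B2 = 1.163 / sqrt(2) = 0.82236519
u_B3 = 1.422 / sqrt(2) = 1.0055058
u_B4 = 0.774 / sqrt(3) = 0.44686911
uc = sqrt(0.2430347^2 + 0.57770624^2 + 0.82236519^2 + 1.0055058^2 + 0.44686911^2) = 1.5099102
U = k * uc = 3 * 1.5099102
U = 4.5297

4.5297


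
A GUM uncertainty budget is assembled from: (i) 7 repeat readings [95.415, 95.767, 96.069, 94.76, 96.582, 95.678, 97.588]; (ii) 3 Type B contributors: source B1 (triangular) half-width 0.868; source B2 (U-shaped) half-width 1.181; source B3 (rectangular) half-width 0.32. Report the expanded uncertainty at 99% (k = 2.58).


mean = (95.415 + 95.767 + 96.069 + 94.76 + 96.582 + 95.678 + 97.588) / 7 = 95.97985714
s = sqrt(sum((x - mean)^2)/(n-1)) = 0.90371334
u_A = s / sqrt(n) = 0.90371334 / sqrt(7) = 0.34157154
u_B1 = 0.868 / sqrt(6) = 0.35435952
u_B2 = 1.181 / sqrt(2) = 0.83509311
u_B3 = 0.32 / sqrt(3) = 0.18475209
uc = sqrt(0.34157154^2 + 0.35435952^2 + 0.83509311^2 + 0.18475209^2) = 0.98679057
U = k * uc = 2.58 * 0.98679057
U = 2.5459

2.5459


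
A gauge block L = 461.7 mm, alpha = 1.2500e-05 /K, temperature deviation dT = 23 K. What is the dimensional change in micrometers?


dL = L * alpha * dT
= 461.7 * 1.2500e-05 * 23
= 0.1327388 mm
dL_um = 0.1327388 * 1000 = 132.7388 um

132.7388


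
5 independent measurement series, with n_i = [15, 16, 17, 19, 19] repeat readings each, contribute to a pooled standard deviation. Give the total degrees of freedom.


nu = sum_i (n_i - 1)
nu = ((15 - 1) + (16 - 1) + (17 - 1) + (19 - 1) + (19 - 1))
nu = 14 + 15 + 16 + 18 + 18
nu = 81

81


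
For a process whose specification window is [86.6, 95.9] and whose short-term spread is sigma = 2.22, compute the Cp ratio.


Cp = (USL - LSL) / (6 * sigma)
= (95.9 - 86.6) / (6 * 2.22)
= 9.3000 / 13.3200
= 0.6982

0.6982


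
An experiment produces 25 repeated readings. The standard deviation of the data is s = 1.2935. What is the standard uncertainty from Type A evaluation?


u_A = s / sqrt(n)
u_A = 1.2935 / sqrt(25)
u_A = 1.2935 / 5
u_A = 0.2587

0.2587


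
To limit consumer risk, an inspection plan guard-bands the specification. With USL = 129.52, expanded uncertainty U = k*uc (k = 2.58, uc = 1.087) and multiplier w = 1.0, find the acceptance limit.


U = k * uc = 2.58 * 1.087 = 2.80446
guard band g = w * U = 1.0 * 2.80446 = 2.80446
AL = USL - g = 129.52 - 2.80446
AL = 126.7155

126.7155


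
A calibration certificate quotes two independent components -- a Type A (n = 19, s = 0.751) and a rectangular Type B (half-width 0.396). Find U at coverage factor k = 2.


u_A = s / sqrt(n) = 0.751 / sqrt(19) = 0.17229122
u_B = half_width / sqrt(3) = 0.396 / sqrt(3) = 0.22863071
uc = sqrt(u_A^2 + u_B^2) = sqrt(0.17229122^2 + 0.22863071^2) = 0.28628005
U = k * uc = 2 * 0.28628005
U = 0.5726

0.5726


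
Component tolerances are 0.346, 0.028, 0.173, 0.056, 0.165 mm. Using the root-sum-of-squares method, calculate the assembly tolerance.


RSS = sqrt(0.346^2 + 0.028^2 + 0.173^2 + 0.056^2 + 0.165^2)
= sqrt(0.18079)
= 0.4252

0.4252


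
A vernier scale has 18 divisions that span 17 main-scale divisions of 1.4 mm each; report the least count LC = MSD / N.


LC = MSD / n_div
= 1.4 / 18
= 0.0778

0.0778


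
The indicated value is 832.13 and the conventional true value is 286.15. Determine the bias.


Systematic error = measured - true
= 832.13 - 286.15
= 545.9800

545.9800


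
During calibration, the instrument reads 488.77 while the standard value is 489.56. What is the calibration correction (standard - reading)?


Correction = standard - reading
= 489.56 - 488.77
= 0.7900

0.7900


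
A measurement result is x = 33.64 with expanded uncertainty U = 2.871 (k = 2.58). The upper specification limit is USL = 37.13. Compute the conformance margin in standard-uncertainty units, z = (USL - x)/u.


u = U / k = 2.871 / 2.58 = 1.1127907
margin = |USL - x| = |37.13 - 33.64| = 3.49
z = margin / u = 3.49 / 1.1127907
z = 3.1363

3.1363


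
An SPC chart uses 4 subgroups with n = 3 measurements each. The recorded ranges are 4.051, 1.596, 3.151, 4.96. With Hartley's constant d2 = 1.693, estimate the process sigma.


R_bar = (4.051 + 1.596 + 3.151 + 4.96) / 4
R_bar = 13.758 / 4 = 3.4395
sigma_hat = R_bar / d2 = 3.4395 / 1.693 = 2.0316

2.0316


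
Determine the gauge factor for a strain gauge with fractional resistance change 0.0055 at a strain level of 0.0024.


GF = (dR/R) / epsilon
= 0.0055 / 0.0024
= 2.2917

2.2917


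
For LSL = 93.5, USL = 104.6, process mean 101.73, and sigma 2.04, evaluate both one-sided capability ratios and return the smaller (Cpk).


Cpu = (USL - mean) / (3*sigma) = (104.6 - 101.73) / (3*2.04) = 0.4690
Cpl = (mean - LSL) / (3*sigma) = (101.73 - 93.5) / (3*2.04) = 1.3448
Cpk = min(Cpu, Cpl) = 0.4690

0.4690


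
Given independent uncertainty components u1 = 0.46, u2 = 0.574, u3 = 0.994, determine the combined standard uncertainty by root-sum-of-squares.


uc = sqrt(0.46^2 + 0.574^2 + 0.994^2)
uc = sqrt(1.529112)
uc = 1.2366

1.2366


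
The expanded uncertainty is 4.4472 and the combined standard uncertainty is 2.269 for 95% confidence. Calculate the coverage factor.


k = U / uc
k = 4.4472 / 2.269
k = 1.96

1.96


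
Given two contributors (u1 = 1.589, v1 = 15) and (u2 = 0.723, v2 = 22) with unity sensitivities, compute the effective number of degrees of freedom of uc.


uc = sqrt(u1^2 + u2^2) = sqrt(1.589^2 + 0.723^2) = 1.745752
v_eff = uc^4 / (u1^4/v1 + u2^4/v2)
= 1.745752^4 / (1.589^4/15 + 0.723^4/22)
= 9.2881708 / 0.43743533
v_eff = 21.2332

21.2332


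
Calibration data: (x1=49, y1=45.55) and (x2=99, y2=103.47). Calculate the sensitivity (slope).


slope = (y2 - y1) / (x2 - x1)
= (103.47 - 45.55) / (99 - 49)
= 57.9200 / 50
= 1.1584

1.1584


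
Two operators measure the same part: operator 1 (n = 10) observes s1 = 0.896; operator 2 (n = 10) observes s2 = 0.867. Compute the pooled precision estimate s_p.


s_p = sqrt(((n1-1)*s1^2 + (n2-1)*s2^2) / (n1+n2-2))
numerator = (10-1)*0.896^2 + (10-1)*0.867^2 = 7.225344 + 6.765201 = 13.990545
denominator = 10 + 10 - 2 = 18
s_p^2 = 13.990545 / 18 = 0.7772525
s_p = sqrt(0.7772525) = 0.8816

0.8816


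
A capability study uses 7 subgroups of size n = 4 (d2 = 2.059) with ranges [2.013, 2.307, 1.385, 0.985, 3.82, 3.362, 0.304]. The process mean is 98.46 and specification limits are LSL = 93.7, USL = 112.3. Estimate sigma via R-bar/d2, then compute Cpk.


R_bar = (2.013 + 2.307 + 1.385 + 0.985 + 3.82 + 3.362 + 0.304) / 7 = 2.0251429
sigma = R_bar / d2 = 2.0251429 / 2.059 = 0.98355653
Cp = (USL - LSL)/(6*sigma) = (112.3 - 93.7)/(6*0.98355653) = 3.1518
Cpu = (112.3 - 98.46)/(3*0.98355653) = 4.6905
Cpl = (98.46 - 93.7)/(3*0.98355653) = 1.6132
Cpk = min(Cpu, Cpl) = 1.6132

1.6132


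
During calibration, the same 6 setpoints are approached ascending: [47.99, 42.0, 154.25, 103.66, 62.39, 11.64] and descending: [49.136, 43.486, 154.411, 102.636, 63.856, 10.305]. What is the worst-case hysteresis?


|47.99 - 49.136| = 1.1460
|42.0 - 43.486| = 1.4860
|154.25 - 154.411| = 0.1610
|103.66 - 102.636| = 1.0240
|62.39 - 63.856| = 1.4660
|11.64 - 10.305| = 1.3350
hysteresis = max(diffs) = 1.4860

1.4860


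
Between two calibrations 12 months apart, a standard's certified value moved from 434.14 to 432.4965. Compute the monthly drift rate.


rate = (v2 - v1) / months
= (432.4965 - 434.14) / 12
= -1.6435 / 12
= -0.1370

-0.1370


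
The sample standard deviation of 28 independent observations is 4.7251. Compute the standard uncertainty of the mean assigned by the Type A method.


u_A = s / sqrt(n)
u_A = 4.7251 / sqrt(28)
u_A = 4.7251 / 5.2915026
u_A = 0.8930

0.8930


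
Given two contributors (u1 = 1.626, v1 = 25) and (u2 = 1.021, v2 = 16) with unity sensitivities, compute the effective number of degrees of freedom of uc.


uc = sqrt(u1^2 + u2^2) = sqrt(1.626^2 + 1.021^2) = 1.9199784
v_eff = uc^4 / (u1^4/v1 + u2^4/v2)
= 1.9199784^4 / (1.626^4/25 + 1.021^4/16)
= 13.588933 / 0.34752091
v_eff = 39.1025

39.1025


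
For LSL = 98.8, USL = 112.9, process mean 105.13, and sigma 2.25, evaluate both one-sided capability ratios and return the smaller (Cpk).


Cpu = (USL - mean) / (3*sigma) = (112.9 - 105.13) / (3*2.25) = 1.1511
Cpl = (mean - LSL) / (3*sigma) = (105.13 - 98.8) / (3*2.25) = 0.9378
Cpk = min(Cpu, Cpl) = 0.9378

0.9378


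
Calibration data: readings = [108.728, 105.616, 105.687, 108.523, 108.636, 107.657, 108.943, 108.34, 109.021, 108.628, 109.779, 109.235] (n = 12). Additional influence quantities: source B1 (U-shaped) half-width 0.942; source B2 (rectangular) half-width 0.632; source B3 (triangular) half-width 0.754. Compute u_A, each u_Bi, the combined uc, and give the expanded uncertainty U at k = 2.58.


mean = (108.728 + 105.616 + 105.687 + 108.523 + 108.636 + 107.657 + 108.943 + 108.34 + 109.021 + 108.628 + 109.779 + 109.235) / 12 = 108.23275
s = sqrt(sum((x - mean)^2)/(n-1)) = 1.3087382
u_A = s / sqrt(n) = 1.3087382 / sqrt(12) = 0.37780018
u_B1 = 0.942 / sqrt(2) = 0.66609459
u_B2 = 0.632 / sqrt(3) = 0.36488537
u_B3 = 0.754 / sqrt(6) = 0.30781921
uc = sqrt(0.37780018^2 + 0.66609459^2 + 0.36488537^2 + 0.30781921^2) = 0.9023907
U = k * uc = 2.58 * 0.9023907
U = 2.3282

2.3282


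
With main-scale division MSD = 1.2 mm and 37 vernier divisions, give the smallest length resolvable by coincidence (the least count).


LC = MSD / n_div
= 1.2 / 37
= 0.0324

0.0324


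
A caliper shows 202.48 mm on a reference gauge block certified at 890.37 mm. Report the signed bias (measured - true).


Systematic error = measured - true
= 202.48 - 890.37
= -687.8900

-687.8900


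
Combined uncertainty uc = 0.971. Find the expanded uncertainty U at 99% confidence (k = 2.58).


U = k * uc
U = 2.58 * 0.971
U = 2.5052

2.5052


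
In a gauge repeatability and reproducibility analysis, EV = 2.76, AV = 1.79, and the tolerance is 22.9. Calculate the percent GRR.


GRR = sqrt(EV^2 + AV^2) = sqrt(2.76^2 + 1.79^2) = 3.2896352
%GRR = GRR / tol * 100 = 3.2896352 / 22.9 * 100
%GRR = 14.3652

14.3652


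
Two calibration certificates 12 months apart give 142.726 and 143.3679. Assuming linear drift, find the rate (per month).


rate = (v2 - v1) / months
= (143.3679 - 142.726) / 12
= 0.6419 / 12
= 0.0535

0.0535


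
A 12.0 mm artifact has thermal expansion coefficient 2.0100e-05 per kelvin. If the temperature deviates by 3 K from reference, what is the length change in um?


dL = L * alpha * dT
= 12.0 * 2.0100e-05 * 3
= 7.2360000e-04 mm
dL_um = 7.2360000e-04 * 1000 = 0.7236 um

0.7236


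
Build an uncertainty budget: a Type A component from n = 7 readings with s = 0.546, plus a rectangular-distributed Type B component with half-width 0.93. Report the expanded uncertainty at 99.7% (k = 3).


u_A = s / sqrt(n) = 0.546 / sqrt(7) = 0.2063686
u_B = half_width / sqrt(3) = 0.93 / sqrt(3) = 0.53693575
uc = sqrt(u_A^2 + u_B^2) = sqrt(0.2063686^2 + 0.53693575^2) = 0.57522865
U = k * uc = 3 * 0.57522865
U = 1.7257

1.7257


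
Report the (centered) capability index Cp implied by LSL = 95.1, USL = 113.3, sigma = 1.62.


Cp = (USL - LSL) / (6 * sigma)
= (113.3 - 95.1) / (6 * 1.62)
= 18.2000 / 9.7200
= 1.8724

1.8724


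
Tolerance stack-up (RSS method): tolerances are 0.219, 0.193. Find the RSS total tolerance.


RSS = sqrt(0.219^2 + 0.193^2)
= sqrt(0.08521)
= 0.2919

0.2919


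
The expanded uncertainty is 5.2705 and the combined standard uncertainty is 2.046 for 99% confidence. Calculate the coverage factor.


k = U / uc
k = 5.2705 / 2.046
k = 2.576

2.576


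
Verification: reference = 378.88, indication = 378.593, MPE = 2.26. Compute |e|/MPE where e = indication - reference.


e = indication - reference = 378.593 - 378.88 = -0.2870
|e| = 0.2870
ratio = |e| / MPE = 0.2870 / 2.26
ratio = 0.1270

0.1270


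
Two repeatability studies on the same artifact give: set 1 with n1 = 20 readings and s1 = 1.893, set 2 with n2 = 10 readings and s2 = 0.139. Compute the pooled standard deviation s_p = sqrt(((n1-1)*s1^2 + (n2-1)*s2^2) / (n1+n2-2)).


s_p = sqrt(((n1-1)*s1^2 + (n2-1)*s2^2) / (n1+n2-2))
numerator = (20-1)*1.893^2 + (10-1)*0.139^2 = 68.085531 + 0.173889 = 68.25942
denominator = 20 + 10 - 2 = 28
s_p^2 = 68.25942 / 28 = 2.4378364
s_p = sqrt(2.4378364) = 1.5614

1.5614


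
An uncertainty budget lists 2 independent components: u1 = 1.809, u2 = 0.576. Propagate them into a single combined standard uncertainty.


uc = sqrt(1.809^2 + 0.576^2)
uc = sqrt(3.604257)
uc = 1.8985

1.8985


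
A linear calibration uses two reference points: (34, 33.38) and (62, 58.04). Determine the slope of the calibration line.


slope = (y2 - y1) / (x2 - x1)
= (58.04 - 33.38) / (62 - 34)
= 24.6600 / 28
= 0.8807

0.8807


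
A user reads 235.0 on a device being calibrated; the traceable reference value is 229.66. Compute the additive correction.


Correction = standard - reading
= 229.66 - 235.0
= -5.3400

-5.3400


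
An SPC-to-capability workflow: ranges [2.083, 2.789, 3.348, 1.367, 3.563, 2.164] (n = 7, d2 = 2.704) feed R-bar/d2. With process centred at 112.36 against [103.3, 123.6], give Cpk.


R_bar = (2.083 + 2.789 + 3.348 + 1.367 + 3.563 + 2.164) / 6 = 2.5523333
sigma = R_bar / d2 = 2.5523333 / 2.704 = 0.94391024
Cp = (USL - LSL)/(6*sigma) = (123.6 - 103.3)/(6*0.94391024) = 3.5844
Cpu = (123.6 - 112.36)/(3*0.94391024) = 3.9693
Cpl = (112.36 - 103.3)/(3*0.94391024) = 3.1995
Cpk = min(Cpu, Cpl) = 3.1995

3.1995


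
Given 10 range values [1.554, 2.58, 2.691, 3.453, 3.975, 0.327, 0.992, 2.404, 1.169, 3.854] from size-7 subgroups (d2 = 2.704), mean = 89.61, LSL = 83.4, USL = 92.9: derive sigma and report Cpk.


R_bar = (1.554 + 2.58 + 2.691 + 3.453 + 3.975 + 0.327 + 0.992 + 2.404 + 1.169 + 3.854) / 10 = 2.2999
sigma = R_bar / d2 = 2.2999 / 2.704 = 0.85055473
Cp = (USL - LSL)/(6*sigma) = (92.9 - 83.4)/(6*0.85055473) = 1.8615
Cpu = (92.9 - 89.61)/(3*0.85055473) = 1.2894
Cpl = (89.61 - 83.4)/(3*0.85055473) = 2.4337
Cpk = min(Cpu, Cpl) = 1.2894

1.2894


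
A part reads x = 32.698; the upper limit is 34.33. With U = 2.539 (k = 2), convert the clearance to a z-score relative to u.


u = U / k = 2.539 / 2 = 1.2695
margin = |USL - x| = |34.33 - 32.698| = 1.632
z = margin / u = 1.632 / 1.2695
z = 1.2855

1.2855


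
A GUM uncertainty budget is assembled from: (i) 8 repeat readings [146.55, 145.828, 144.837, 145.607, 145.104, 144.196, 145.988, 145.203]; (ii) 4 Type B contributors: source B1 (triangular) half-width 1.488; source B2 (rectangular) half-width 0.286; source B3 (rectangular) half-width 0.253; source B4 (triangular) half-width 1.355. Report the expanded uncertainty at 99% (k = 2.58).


mean = (146.55 + 145.828 + 144.837 + 145.607 + 145.104 + 144.196 + 145.988 + 145.203) / 8 = 145.414125
s = sqrt(sum((x - mean)^2)/(n-1)) = 0.73539988
u_A = s / sqrt(n) = 0.73539988 / sqrt(8) = 0.26000312
u_B1 = 1.488 / sqrt(6) = 0.60747346
u_B2 = 0.286 / sqrt(3) = 0.16512218
u_B3 = 0.253 / sqrt(3) = 0.14606962
u_B4 = 1.355 / sqrt(6) = 0.55317643
uc = sqrt(0.26000312^2 + 0.60747346^2 + 0.16512218^2 + 0.14606962^2 + 0.55317643^2) = 0.88951192
U = k * uc = 2.58 * 0.88951192
U = 2.2949

2.2949


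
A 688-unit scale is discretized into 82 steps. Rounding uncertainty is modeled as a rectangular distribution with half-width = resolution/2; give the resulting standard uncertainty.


resolution = range / divisions
resolution = 688 / 82 = 8.3902439
u_res = resolution / (2*sqrt(3))
u_res = 8.3902439 / 3.4641016
u_res = 2.4221

2.4221


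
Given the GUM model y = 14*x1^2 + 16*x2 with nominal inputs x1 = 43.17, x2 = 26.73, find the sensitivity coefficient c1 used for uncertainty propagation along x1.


y = 14*x1^2 + 16*x2
dy/dx1 = 2*14*x1
Evaluate at x1 = 43.17: c1 = 28 * 43.17
c1 = 1208.7600

1208.7600


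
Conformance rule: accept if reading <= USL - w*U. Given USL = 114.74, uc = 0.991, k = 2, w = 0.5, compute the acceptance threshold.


U = k * uc = 2 * 0.991 = 1.982
guard band g = w * U = 0.5 * 1.982 = 0.991
AL = USL - g = 114.74 - 0.991
AL = 113.7490

113.7490


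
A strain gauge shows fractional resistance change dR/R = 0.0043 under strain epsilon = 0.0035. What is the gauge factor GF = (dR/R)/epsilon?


GF = (dR/R) / epsilon
= 0.0043 / 0.0035
= 1.2286

1.2286


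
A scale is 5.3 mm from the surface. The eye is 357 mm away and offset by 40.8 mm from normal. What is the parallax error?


error = h * offset / d
= 5.3 * 40.8 / 357
= 0.6057

0.6057


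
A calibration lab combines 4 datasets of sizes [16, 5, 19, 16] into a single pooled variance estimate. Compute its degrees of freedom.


nu = sum_i (n_i - 1)
nu = ((16 - 1) + (5 - 1) + (19 - 1) + (16 - 1))
nu = 15 + 4 + 18 + 15
nu = 52

52


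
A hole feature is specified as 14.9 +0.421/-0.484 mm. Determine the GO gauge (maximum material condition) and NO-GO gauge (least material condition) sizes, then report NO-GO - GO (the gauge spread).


GO = nominal - lower_tol (smallest hole = maximum material condition)
GO = 14.9 - 0.484 = 14.416
NO-GO = nominal + upper_tol (largest hole = least material condition)
NO-GO = 14.9 + 0.421 = 15.321
spread = NO-GO - GO = 15.321 - 14.416 = 0.9050

0.9050


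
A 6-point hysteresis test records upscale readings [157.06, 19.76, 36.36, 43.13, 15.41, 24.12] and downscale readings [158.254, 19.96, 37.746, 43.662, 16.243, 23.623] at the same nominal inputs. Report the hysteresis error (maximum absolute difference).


|157.06 - 158.254| = 1.1940
|19.76 - 19.96| = 0.2000
|36.36 - 37.746| = 1.3860
|43.13 - 43.662| = 0.5320
|15.41 - 16.243| = 0.8330
|24.12 - 23.623| = 0.4970
hysteresis = max(diffs) = 1.3860

1.3860


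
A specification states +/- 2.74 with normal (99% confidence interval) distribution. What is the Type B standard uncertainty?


u_B = half_width / 2.576
u_B = 2.74 / 2.576
u_B = 1.0637

1.0637


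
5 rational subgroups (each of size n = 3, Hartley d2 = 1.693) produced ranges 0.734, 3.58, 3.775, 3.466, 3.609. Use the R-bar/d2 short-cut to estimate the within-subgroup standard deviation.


R_bar = (0.734 + 3.58 + 3.775 + 3.466 + 3.609) / 5
R_bar = 15.164 / 5 = 3.0328
sigma_hat = R_bar / d2 = 3.0328 / 1.693 = 1.7914

1.7914


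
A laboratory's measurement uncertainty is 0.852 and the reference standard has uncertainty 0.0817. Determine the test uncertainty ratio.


TUR = u_lab / u_ref
= 0.852 / 0.0817
= 10.4284

10.4284


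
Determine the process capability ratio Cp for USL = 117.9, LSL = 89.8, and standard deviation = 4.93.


Cp = (USL - LSL) / (6 * sigma)
= (117.9 - 89.8) / (6 * 4.93)
= 28.1000 / 29.5800
= 0.9500

0.9500


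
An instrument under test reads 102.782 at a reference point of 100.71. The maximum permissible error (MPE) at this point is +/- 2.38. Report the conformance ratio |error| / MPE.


e = indication - reference = 102.782 - 100.71 = 2.0720
|e| = 2.0720
ratio = |e| / MPE = 2.0720 / 2.38
ratio = 0.8706

0.8706


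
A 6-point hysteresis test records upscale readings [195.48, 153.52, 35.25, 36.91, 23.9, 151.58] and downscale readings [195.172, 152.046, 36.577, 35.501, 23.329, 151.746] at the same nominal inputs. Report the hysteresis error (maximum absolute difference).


|195.48 - 195.172| = 0.3080
|153.52 - 152.046| = 1.4740
|35.25 - 36.577| = 1.3270
|36.91 - 35.501| = 1.4090
|23.9 - 23.329| = 0.5710
|151.58 - 151.746| = 0.1660
hysteresis = max(diffs) = 1.4740

1.4740


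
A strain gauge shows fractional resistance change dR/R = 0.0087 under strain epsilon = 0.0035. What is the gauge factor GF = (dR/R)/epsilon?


GF = (dR/R) / epsilon
= 0.0087 / 0.0035
= 2.4857

2.4857


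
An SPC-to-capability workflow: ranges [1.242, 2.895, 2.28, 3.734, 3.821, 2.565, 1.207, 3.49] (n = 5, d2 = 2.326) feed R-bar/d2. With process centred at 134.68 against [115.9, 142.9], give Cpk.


R_bar = (1.242 + 2.895 + 2.28 + 3.734 + 3.821 + 2.565 + 1.207 + 3.49) / 8 = 2.65425
sigma = R_bar / d2 = 2.65425 / 2.326 = 1.1411221
Cp = (USL - LSL)/(6*sigma) = (142.9 - 115.9)/(6*1.1411221) = 3.9435
Cpu = (142.9 - 134.68)/(3*1.1411221) = 2.4011
Cpl = (134.68 - 115.9)/(3*1.1411221) = 5.4858
Cpk = min(Cpu, Cpl) = 2.4011

2.4011


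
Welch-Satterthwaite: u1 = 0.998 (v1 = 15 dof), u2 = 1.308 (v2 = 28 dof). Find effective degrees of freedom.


uc = sqrt(u1^2 + u2^2) = sqrt(0.998^2 + 1.308^2) = 1.6452562
v_eff = uc^4 / (u1^4/v1 + u2^4/v2)
= 1.6452562^4 / (0.998^4/15 + 1.308^4/28)
= 7.3271342 / 0.17067263
v_eff = 42.9309

42.9309


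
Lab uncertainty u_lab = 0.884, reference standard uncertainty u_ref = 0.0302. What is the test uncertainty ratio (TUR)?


TUR = u_lab / u_ref
= 0.884 / 0.0302
= 29.2715

29.2715


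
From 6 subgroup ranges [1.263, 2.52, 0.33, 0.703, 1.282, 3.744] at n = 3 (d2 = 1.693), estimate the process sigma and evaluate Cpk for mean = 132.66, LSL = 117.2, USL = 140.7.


R_bar = (1.263 + 2.52 + 0.33 + 0.703 + 1.282 + 3.744) / 6 = 1.6403333
sigma = R_bar / d2 = 1.6403333 / 1.693 = 0.96889149
Cp = (USL - LSL)/(6*sigma) = (140.7 - 117.2)/(6*0.96889149) = 4.0424
Cpu = (140.7 - 132.66)/(3*0.96889149) = 2.7660
Cpl = (132.66 - 117.2)/(3*0.96889149) = 5.3188
Cpk = min(Cpu, Cpl) = 2.7660

2.7660


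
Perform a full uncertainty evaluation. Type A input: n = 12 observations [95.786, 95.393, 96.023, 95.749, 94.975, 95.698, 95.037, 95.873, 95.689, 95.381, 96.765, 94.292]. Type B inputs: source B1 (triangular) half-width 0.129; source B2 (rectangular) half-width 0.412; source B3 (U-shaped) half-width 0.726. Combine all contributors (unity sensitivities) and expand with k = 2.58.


mean = (95.786 + 95.393 + 96.023 + 95.749 + 94.975 + 95.698 + 95.037 + 95.873 + 95.689 + 95.381 + 96.765 + 94.292) / 12 = 95.55508333
s = sqrt(sum((x - mean)^2)/(n-1)) = 0.61570823
u_A = s / sqrt(n) = 0.61570823 / sqrt(12) = 0.17773966
u_B1 = 0.129 / sqrt(6) = 0.052664029
u_B2 = 0.412 / sqrt(3) = 0.23786831
u_B3 = 0.726 / sqrt(2) = 0.51335952
uc = sqrt(0.17773966^2 + 0.052664029^2 + 0.23786831^2 + 0.51335952^2) = 0.59538577
U = k * uc = 2.58 * 0.59538577
U = 1.5361

1.5361
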